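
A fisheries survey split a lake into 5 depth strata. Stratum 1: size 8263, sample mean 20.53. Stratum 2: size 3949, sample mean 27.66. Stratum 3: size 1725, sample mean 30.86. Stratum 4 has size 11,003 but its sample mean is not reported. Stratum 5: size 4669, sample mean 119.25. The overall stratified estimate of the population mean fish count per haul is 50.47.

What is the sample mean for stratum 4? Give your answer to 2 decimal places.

N = 8263 + 3949 + 1725 + 11003 + 4669 = 29609.
Overall total = μ·N = 50.47·29609 = 1494366.23.
Subtract the known strata: 8263·20.53 + 3949·27.66 + 1725·30.86 + 4669·119.25 = 888880.48.
Remaining total for stratum 4: 1494366.23 − 888880.48 = 605485.75.
Divide by its size: 605485.75 / 11003 = 55.0292... → 55.03.

55.03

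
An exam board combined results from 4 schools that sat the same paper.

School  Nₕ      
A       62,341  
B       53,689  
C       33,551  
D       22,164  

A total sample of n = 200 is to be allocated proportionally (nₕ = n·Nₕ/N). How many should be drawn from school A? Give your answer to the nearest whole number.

73

Share of school A = 62341/171745 = 0.36299.
Allocate 200 × 0.36299 = 72.597... → 73.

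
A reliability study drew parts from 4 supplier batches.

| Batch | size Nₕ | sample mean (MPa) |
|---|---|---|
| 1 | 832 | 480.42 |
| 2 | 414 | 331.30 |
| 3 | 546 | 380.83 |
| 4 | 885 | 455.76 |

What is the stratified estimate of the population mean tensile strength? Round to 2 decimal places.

N = 832 + 414 + 546 + 885 = 2677.
Weight each subgroup mean by Nₕ/N and sum.
Σ Nₕx̄ₕ = 832·480.42 + 414·331.30 + 546·380.83 + 885·455.76 = 399709.44 + 137158.2 + 207933.18 + 403347.6 = 1148148.42.
Divide by N: 1148148.42 / 2677 = 428.8937... → 428.89.

428.89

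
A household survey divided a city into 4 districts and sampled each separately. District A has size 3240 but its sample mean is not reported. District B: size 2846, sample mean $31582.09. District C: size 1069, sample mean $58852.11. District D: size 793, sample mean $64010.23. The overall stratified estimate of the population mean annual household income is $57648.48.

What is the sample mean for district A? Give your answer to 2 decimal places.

N = 3240 + 2846 + 1069 + 793 = 7948.
Overall total = μ·N = 57648.48·7948 = 458190119.04.
Subtract the known strata: 2846·31582.09 + 1069·58852.11 + 793·64010.23 = 203555646.12.
Remaining total for district A: 458190119.04 − 203555646.12 = 254634472.92.
Divide by its size: 254634472.92 / 3240 = 78590.8867... → 78590.89.

78590.89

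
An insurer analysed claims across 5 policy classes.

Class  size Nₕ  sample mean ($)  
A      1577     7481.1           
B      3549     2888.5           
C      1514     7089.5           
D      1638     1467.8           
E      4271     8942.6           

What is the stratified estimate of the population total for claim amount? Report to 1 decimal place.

73380585.2

Population total = Σ Nₕ·x̄ₕ (each stratum's size times its mean).
1577·7481.1 + 3549·2888.5 + 1514·7089.5 + 1638·1467.8 + 4271·8942.6 = 11797694.7 + 10251286.5 + 10733503 + 2404256.4 + 38193844.6 = 73380585.2.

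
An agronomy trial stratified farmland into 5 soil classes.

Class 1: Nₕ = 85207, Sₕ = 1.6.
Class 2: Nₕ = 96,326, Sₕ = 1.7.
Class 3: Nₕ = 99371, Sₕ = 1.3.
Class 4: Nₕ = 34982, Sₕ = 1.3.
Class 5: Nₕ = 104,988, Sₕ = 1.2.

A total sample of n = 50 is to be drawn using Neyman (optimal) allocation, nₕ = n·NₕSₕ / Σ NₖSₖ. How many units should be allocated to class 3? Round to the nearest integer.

1: NₕSₕ = 85207·1.6 = 136331.2
2: NₕSₕ = 96326·1.7 = 163754.2
3: NₕSₕ = 99371·1.3 = 129182.3
4: NₕSₕ = 34982·1.3 = 45476.6
5: NₕSₕ = 104988·1.2 = 125985.6
Σ NₕSₕ = 600729.9.
n_3 = 50·129182.3/600729.9 = 10.752... → 11.

11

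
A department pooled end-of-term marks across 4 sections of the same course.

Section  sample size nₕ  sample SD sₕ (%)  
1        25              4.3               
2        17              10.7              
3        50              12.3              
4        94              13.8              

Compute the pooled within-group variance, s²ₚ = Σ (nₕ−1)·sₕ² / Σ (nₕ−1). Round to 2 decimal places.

150.55

1: (25−1)·4.3² = 24·18.49 = 443.76
2: (17−1)·10.7² = 16·114.49 = 1831.84
3: (50−1)·12.3² = 49·151.29 = 7413.21
4: (94−1)·13.8² = 93·190.44 = 17710.92
Numerator = 27399.73; denominator = Σ(nₕ−1) = 182.
s²ₚ = 27399.73/182 = 150.5480... → 150.55.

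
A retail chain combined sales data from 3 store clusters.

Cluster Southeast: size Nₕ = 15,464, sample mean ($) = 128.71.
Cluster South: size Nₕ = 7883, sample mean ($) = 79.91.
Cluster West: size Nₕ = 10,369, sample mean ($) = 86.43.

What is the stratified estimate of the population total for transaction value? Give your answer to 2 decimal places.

3516494.64

Southeast: 15464·128.71 = 1990371.44
South: 7883·79.91 = 629930.53
West: 10369·86.43 = 896192.67
τ̂ = Σ Nₕx̄ₕ = 3516494.64.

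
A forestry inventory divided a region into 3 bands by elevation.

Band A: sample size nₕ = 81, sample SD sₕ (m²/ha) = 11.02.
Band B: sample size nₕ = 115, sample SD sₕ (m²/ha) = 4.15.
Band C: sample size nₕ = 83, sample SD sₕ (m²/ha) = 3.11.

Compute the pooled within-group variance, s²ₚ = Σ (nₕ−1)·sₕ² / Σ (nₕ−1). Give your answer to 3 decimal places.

Degrees of freedom: 80 + 114 + 82 = 276.
Σ(nₕ−1)sₕ² = 80·121.4404 + 114·17.2225 + 82·9.6721 = 12471.7092.
s²ₚ = 12471.7092 / 276 = 45.18735... → 45.187.

45.187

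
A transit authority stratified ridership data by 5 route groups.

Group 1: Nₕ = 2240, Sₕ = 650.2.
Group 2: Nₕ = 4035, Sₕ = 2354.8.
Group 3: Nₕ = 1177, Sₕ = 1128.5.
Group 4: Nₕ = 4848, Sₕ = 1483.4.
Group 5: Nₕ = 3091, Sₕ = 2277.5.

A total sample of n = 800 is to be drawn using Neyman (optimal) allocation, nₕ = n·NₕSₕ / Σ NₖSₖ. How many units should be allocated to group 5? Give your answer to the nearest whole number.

212

1: NₕSₕ = 2240·650.2 = 1456448
2: NₕSₕ = 4035·2354.8 = 9501618
3: NₕSₕ = 1177·1128.5 = 1328244.5
4: NₕSₕ = 4848·1483.4 = 7191523.2
5: NₕSₕ = 3091·2277.5 = 7039752.5
Σ NₕSₕ = 26517586.2.
n_5 = 800·7039752.5/26517586.2 = 212.380... → 212.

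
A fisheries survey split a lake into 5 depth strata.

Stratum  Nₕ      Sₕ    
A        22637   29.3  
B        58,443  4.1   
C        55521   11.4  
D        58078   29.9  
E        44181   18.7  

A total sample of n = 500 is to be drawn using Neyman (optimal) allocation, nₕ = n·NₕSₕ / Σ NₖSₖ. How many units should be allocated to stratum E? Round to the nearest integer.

Σ NₕSₕ = 22637·29.3 + 58443·4.1 + 55521·11.4 + 58078·29.9 + 44181·18.7 = 4098536.7.
Share for E: 826184.7/4098536.7 = 0.20158.
n_E = 500 × 0.20158 = 100.790... → 101.

101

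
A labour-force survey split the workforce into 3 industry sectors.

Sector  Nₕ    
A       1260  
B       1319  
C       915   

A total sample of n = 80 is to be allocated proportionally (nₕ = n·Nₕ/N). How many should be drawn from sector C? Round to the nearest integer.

Share of sector C = 915/3494 = 0.26188.
Allocate 80 × 0.26188 = 20.950... → 21.

21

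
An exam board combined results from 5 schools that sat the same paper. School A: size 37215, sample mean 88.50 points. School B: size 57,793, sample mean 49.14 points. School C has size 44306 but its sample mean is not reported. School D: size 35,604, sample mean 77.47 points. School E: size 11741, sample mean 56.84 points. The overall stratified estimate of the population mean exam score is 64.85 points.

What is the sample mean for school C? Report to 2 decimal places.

Σ Nₕx̄ₕ = N·μ, so 44306·x̄_C = 186659·64.85 − (37215·88.50 + 57793·49.14 + 35604·77.47 + 11741·56.84).
= 12104836.15 − 9559075.84 = 2545760.31.
x̄_C = 2545760.31 / 44306 = 57.4586... → 57.46.

57.46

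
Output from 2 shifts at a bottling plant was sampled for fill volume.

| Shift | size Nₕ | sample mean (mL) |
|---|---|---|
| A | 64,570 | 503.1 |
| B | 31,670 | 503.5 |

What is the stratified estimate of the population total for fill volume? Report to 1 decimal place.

Estimate total by summing Nₕ·x̄ₕ over strata.
64570·503.1 + 31670·503.5 = 32485167 + 15945845 = 48431012.0.

48431012.0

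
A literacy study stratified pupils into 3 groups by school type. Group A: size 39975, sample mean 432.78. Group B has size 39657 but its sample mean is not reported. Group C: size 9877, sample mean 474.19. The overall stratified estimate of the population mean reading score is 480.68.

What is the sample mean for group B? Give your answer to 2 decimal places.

530.58

N = 39975 + 39657 + 9877 = 89509.
Overall total = μ·N = 480.68·89509 = 43025186.12.
Subtract the known strata: 39975·432.78 + 9877·474.19 = 21983955.13.
Remaining total for group B: 43025186.12 − 21983955.13 = 21041230.99.
Divide by its size: 21041230.99 / 39657 = 530.5805... → 530.58.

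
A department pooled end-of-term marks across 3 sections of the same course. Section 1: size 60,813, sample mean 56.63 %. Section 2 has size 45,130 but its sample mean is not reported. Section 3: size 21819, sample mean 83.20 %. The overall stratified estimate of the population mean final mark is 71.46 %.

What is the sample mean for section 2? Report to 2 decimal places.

Σ Nₕx̄ₕ = N·μ, so 45130·x̄_2 = 127762·71.46 − (60813·56.63 + 21819·83.20).
= 9129872.52 − 5259180.99 = 3870691.53.
x̄_2 = 3870691.53 / 45130 = 85.7676... → 85.77.

85.77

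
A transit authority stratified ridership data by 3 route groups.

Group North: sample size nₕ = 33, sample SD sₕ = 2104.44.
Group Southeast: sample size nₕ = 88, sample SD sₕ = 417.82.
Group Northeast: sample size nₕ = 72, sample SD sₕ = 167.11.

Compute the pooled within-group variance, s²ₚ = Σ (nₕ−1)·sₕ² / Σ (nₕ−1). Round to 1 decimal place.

836252.6

Degrees of freedom: 32 + 87 + 71 = 190.
Σ(nₕ−1)sₕ² = 32·4428667.7136 + 87·174573.5524 + 71·27925.7521 = 158887994.2931.
s²ₚ = 158887994.2931 / 190 = 836252.602... → 836252.6.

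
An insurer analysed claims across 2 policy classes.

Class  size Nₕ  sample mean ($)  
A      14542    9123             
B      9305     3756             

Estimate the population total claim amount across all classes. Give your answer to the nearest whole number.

167616246

Estimate total by summing Nₕ·x̄ₕ over strata.
14542·9123 + 9305·3756 = 132666666 + 34949580 = 167616246.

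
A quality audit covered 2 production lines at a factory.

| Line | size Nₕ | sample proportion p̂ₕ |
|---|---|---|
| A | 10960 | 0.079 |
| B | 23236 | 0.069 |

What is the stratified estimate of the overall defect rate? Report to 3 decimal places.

N = 10960 + 23236 = 34196.
Overall proportion = Σ (Nₕ/N)·p̂ₕ.
Σ Nₕp̂ₕ = 865.84 + 1603.284 = 2469.124.
2469.124 / 34196 = 0.07221... → 0.072.

0.072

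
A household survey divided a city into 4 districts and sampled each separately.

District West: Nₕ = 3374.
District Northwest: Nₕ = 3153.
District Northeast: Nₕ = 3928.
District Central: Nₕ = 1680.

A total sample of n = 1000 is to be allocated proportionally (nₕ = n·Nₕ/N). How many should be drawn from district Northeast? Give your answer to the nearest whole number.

N = 3374 + 3153 + 3928 + 1680 = 12135.
n_Northeast = 1000·3928/12135 = 323.692... → 324.

324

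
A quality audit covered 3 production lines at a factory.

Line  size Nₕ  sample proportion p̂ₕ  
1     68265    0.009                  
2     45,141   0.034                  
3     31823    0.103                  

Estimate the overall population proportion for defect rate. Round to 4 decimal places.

Wₕ = Nₕ/N with N = 145229: 0.4701, 0.3108, 0.2191.
p̂_st = 0.4701·0.009 + 0.3108·0.034 + 0.2191·0.103 ≈ 0.037368... → 0.0374.

0.0374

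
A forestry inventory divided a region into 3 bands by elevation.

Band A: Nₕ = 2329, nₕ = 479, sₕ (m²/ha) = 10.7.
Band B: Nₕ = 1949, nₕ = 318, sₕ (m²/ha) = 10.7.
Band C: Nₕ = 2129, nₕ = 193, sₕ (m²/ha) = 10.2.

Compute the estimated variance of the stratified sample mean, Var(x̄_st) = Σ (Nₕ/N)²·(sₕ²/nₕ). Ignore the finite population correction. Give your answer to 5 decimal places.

0.12442

N = 6407; Wₕ = Nₕ/N.
band A: (2329/6407)²·10.7²/479 = 0.03158360
band B: (1949/6407)²·10.7²/318 = 0.03331614
band C: (2129/6407)²·10.2²/193 = 0.05952301
Sum = 0.12442275 → 0.12442.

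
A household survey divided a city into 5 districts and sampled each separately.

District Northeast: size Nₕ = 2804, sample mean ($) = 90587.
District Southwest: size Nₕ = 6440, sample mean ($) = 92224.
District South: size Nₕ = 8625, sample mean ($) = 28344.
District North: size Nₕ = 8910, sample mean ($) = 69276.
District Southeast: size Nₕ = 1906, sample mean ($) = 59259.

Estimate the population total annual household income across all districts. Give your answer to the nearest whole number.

1822592322

Population total = Σ Nₕ·x̄ₕ (each stratum's size times its mean).
2804·90587 + 6440·92224 + 8625·28344 + 8910·69276 + 1906·59259 = 254005948 + 593922560 + 244467000 + 617249160 + 112947654 = 1822592322.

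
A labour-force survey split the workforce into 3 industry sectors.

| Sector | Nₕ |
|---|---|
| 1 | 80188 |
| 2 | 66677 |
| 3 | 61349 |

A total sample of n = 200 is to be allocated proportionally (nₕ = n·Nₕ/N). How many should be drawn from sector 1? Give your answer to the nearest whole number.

Share of sector 1 = 80188/208214 = 0.38512.
Allocate 200 × 0.38512 = 77.025... → 77.

77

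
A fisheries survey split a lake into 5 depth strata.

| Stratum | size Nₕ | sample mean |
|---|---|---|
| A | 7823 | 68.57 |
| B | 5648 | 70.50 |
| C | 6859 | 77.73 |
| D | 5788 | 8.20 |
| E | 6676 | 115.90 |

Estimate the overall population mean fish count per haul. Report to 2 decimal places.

N = 7823 + 5648 + 6859 + 5788 + 6676 = 32794.
Weight each subgroup mean by Nₕ/N and sum.
Σ Nₕx̄ₕ = 7823·68.57 + 5648·70.50 + 6859·77.73 + 5788·8.20 + 6676·115.90 = 536423.11 + 398184 + 533150.07 + 47461.6 + 773748.4 = 2288967.18.
Divide by N: 2288967.18 / 32794 = 69.7984... → 69.80.

69.80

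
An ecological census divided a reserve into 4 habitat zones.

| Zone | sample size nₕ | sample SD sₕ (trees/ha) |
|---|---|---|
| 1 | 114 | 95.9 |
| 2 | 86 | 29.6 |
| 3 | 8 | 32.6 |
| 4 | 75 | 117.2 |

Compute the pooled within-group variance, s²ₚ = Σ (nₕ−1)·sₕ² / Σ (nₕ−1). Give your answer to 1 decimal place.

7661.7

Degrees of freedom: 113 + 85 + 7 + 74 = 279.
Σ(nₕ−1)sₕ² = 113·9196.81 + 85·876.16 + 7·1062.76 + 74·13735.84 = 2137604.61.
s²ₚ = 2137604.61 / 279 = 7661.665... → 7661.7.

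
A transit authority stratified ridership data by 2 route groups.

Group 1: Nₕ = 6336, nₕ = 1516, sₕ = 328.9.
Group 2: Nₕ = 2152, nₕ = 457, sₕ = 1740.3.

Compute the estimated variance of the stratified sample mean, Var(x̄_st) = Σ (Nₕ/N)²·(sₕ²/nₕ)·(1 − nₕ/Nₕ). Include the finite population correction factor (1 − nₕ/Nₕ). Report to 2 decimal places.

365.78

N = 8488. Term for each stratum: Wₕ²sₕ²/nₕ·(1−nₕ/Nₕ).
Var(x̄_st) = 30.24684 + 335.53148 = 365.77832 → 365.78.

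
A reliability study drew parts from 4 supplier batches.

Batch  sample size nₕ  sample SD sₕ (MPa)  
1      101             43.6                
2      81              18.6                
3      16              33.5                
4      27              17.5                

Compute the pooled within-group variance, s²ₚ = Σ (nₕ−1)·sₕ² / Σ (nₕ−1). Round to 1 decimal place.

Degrees of freedom: 100 + 80 + 15 + 26 = 221.
Σ(nₕ−1)sₕ² = 100·1900.96 + 80·345.96 + 15·1122.25 + 26·306.25 = 242569.05.
s²ₚ = 242569.05 / 221 = 1097.598... → 1097.6.

1097.6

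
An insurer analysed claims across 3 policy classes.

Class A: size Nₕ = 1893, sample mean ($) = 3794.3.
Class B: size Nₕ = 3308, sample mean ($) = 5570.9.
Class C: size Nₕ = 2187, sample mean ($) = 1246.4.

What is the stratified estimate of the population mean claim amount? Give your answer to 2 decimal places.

3835.55

x̄_st = (Σ Nₕx̄ₕ) / (Σ Nₕ) = (1893·3794.3 + 3308·5570.9 + 2187·1246.4) / 7388
= 28337023.9 / 7388 = 3835.5474... → 3835.55.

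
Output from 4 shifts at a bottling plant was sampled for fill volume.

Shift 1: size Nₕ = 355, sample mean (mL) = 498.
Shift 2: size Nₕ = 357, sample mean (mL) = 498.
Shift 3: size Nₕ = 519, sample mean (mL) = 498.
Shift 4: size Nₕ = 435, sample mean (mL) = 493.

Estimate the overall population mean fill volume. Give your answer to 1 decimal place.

N = 1666; weights Wₕ = Nₕ/N = (0.2131, 0.2143, 0.3115, 0.2611).
x̄_st = Σ Wₕ·x̄ₕ = 0.2131·498 + 0.2143·498 + 0.3115·498 + 0.2611·493 ≈ 496.694...
→ 496.7.

496.7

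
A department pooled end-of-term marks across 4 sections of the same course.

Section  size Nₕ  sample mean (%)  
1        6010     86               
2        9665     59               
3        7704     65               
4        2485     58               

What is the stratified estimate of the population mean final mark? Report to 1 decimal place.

N = 25864; weights Wₕ = Nₕ/N = (0.2324, 0.3737, 0.2979, 0.0961).
x̄_st = Σ Wₕ·x̄ₕ = 0.2324·86 + 0.3737·59 + 0.2979·65 + 0.0961·58 ≈ 66.965...
→ 67.0.

67.0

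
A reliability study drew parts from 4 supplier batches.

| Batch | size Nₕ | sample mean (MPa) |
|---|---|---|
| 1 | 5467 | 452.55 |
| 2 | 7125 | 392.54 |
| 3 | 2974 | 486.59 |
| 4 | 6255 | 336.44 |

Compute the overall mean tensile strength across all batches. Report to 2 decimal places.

x̄_st = (Σ Nₕx̄ₕ) / (Σ Nₕ) = (5467·452.55 + 7125·392.54 + 2974·486.59 + 6255·336.44) / 21821
= 8822489.21 / 21821 = 404.3119... → 404.31.

404.31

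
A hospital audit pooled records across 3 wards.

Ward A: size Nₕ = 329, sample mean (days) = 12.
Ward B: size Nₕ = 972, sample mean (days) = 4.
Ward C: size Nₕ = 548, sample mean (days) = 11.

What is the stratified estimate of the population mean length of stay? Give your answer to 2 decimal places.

x̄_st = (Σ Nₕx̄ₕ) / (Σ Nₕ) = (329·12 + 972·4 + 548·11) / 1849
= 13864 / 1849 = 7.4981... → 7.50.

7.50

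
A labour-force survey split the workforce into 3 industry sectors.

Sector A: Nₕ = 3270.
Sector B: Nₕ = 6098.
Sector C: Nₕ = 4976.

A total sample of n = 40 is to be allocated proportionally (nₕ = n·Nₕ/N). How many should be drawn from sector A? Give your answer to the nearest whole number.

Share of sector A = 3270/14344 = 0.22797.
Allocate 40 × 0.22797 = 9.119... → 9.

9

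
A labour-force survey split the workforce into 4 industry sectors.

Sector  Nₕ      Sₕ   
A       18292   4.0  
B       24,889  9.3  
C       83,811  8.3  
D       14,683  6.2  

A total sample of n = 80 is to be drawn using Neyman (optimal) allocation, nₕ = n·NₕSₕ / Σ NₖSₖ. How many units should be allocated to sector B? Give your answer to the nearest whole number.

17

Σ NₕSₕ = 18292·4.0 + 24889·9.3 + 83811·8.3 + 14683·6.2 = 1091301.6.
Share for B: 231467.7/1091301.6 = 0.21210.
n_B = 80 × 0.21210 = 16.968... → 17.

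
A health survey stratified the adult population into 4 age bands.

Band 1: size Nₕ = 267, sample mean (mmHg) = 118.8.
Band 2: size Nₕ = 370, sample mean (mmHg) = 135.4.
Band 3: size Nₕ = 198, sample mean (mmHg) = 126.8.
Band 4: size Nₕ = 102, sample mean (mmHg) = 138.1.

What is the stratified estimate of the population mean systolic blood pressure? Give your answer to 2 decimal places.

129.15

N = 937; weights Wₕ = Nₕ/N = (0.2850, 0.3949, 0.2113, 0.1089).
x̄_st = Σ Wₕ·x̄ₕ = 0.2850·118.8 + 0.3949·135.4 + 0.2113·126.8 + 0.1089·138.1 ≈ 129.1464...
→ 129.15.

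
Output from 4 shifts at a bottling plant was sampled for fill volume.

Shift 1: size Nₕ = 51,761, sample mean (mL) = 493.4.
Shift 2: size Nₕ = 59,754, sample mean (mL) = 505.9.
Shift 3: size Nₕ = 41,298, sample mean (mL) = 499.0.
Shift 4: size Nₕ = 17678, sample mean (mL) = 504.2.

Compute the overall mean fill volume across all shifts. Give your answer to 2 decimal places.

500.26

N = 170491; weights Wₕ = Nₕ/N = (0.3036, 0.3505, 0.2422, 0.1037).
x̄_st = Σ Wₕ·x̄ₕ = 0.3036·493.4 + 0.3505·505.9 + 0.2422·499.0 + 0.1037·504.2 ≈ 500.2573...
→ 500.26.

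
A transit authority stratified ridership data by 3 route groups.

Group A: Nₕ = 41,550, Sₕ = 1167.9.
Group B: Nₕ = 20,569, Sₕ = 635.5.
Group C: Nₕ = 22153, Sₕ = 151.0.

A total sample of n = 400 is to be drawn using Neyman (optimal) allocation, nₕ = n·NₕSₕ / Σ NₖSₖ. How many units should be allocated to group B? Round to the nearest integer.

Σ NₕSₕ = 41550·1167.9 + 20569·635.5 + 22153·151.0 = 64942947.5.
Share for B: 13071599.5/64942947.5 = 0.20128.
n_B = 400 × 0.20128 = 80.511... → 81.

81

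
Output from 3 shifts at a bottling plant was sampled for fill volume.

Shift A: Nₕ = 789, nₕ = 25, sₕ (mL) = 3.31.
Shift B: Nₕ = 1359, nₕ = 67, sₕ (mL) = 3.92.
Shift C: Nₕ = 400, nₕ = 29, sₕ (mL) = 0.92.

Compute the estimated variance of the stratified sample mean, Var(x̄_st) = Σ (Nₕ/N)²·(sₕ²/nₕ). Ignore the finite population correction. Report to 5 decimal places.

0.10798

N = 2548; Wₕ = Nₕ/N.
shift A: (789/2548)²·3.31²/25 = 0.04202146
shift B: (1359/2548)²·3.92²/67 = 0.06524352
shift C: (400/2548)²·0.92²/29 = 0.00071928
Sum = 0.10798426 → 0.10798.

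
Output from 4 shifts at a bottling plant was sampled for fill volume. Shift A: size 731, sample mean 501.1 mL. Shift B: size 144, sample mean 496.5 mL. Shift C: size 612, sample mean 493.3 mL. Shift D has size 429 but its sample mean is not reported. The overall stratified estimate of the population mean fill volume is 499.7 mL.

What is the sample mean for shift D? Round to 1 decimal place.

507.5

N = 731 + 144 + 612 + 429 = 1916.
Overall total = μ·N = 499.7·1916 = 957425.2.
Subtract the known strata: 731·501.1 + 144·496.5 + 612·493.3 = 739699.7.
Remaining total for shift D: 957425.2 − 739699.7 = 217725.5.
Divide by its size: 217725.5 / 429 = 507.519... → 507.5.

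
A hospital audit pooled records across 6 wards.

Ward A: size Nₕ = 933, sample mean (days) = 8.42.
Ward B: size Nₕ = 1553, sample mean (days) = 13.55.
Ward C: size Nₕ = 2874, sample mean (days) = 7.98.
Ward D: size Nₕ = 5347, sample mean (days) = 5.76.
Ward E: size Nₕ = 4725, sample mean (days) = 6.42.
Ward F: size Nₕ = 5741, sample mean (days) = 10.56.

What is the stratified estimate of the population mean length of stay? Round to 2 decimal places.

8.20

N = 933 + 1553 + 2874 + 5347 + 4725 + 5741 = 21173.
Overall mean = Σ (Nₕ/N)·x̄ₕ — weight by population share, not a simple average.
Σ Nₕx̄ₕ = 933·8.42 + 1553·13.55 + 2874·7.98 + 5347·5.76 + 4725·6.42 + 5741·10.56 = 7855.86 + 21043.15 + 22934.52 + 30798.72 + 30334.5 + 60624.96 = 173591.71.
Divide by N: 173591.71 / 21173 = 8.1987... → 8.20.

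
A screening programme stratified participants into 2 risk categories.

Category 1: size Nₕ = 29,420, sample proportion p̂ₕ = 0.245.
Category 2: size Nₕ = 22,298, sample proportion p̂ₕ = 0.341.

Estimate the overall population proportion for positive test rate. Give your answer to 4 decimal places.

Wₕ = Nₕ/N with N = 51718: 0.5689, 0.4311.
p̂_st = 0.5689·0.245 + 0.4311·0.341 ≈ 0.286390... → 0.2864.

0.2864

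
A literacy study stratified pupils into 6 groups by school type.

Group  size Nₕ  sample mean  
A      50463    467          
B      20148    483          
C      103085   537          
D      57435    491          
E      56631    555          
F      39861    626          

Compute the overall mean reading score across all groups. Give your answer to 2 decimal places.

N = 327623; weights Wₕ = Nₕ/N = (0.1540, 0.0615, 0.3146, 0.1753, 0.1729, 0.1217).
x̄_st = Σ Wₕ·x̄ₕ = 0.1540·467 + 0.0615·483 + 0.3146·537 + 0.1753·491 + 0.1729·555 + 0.1217·626 ≈ 528.7728...
→ 528.77.

528.77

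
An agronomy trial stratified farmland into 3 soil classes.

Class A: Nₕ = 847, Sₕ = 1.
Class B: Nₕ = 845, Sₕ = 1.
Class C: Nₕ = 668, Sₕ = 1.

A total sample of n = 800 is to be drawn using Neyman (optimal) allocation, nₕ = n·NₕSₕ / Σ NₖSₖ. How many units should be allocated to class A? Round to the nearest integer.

287

A: NₕSₕ = 847·1 = 847
B: NₕSₕ = 845·1 = 845
C: NₕSₕ = 668·1 = 668
Σ NₕSₕ = 2360.
n_A = 800·847/2360 = 287.119... → 287.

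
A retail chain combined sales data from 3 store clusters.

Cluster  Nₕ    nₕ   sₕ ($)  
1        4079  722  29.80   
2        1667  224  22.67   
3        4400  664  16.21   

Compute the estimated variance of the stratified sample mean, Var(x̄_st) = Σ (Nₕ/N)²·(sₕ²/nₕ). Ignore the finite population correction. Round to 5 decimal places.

0.33516

N = 10146; Wₕ = Nₕ/N.
cluster 1: (4079/10146)²·29.80²/722 = 0.19879846
cluster 2: (1667/10146)²·22.67²/224 = 0.06193505
cluster 3: (4400/10146)²·16.21²/664 = 0.07442410
Sum = 0.33515762 → 0.33516.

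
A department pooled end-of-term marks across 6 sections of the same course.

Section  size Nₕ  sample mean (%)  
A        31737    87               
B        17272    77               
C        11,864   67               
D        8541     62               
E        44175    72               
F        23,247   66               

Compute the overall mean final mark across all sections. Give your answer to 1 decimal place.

74.0

N = 31737 + 17272 + 11864 + 8541 + 44175 + 23247 = 136836.
The stratified mean weights each stratum mean by its population share Nₕ/N.
Σ Nₕx̄ₕ = 31737·87 + 17272·77 + 11864·67 + 8541·62 + 44175·72 + 23247·66 = 2761119 + 1329944 + 794888 + 529542 + 3180600 + 1534302 = 10130395.
Divide by N: 10130395 / 136836 = 74.033... → 74.0.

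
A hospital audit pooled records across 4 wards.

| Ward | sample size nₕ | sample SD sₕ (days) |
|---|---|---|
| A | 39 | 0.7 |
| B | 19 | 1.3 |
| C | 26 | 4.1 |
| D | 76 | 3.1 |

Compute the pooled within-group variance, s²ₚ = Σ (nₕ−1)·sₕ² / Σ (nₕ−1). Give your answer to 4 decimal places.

A: (39−1)·0.7² = 38·0.49 = 18.62
B: (19−1)·1.3² = 18·1.69 = 30.42
C: (26−1)·4.1² = 25·16.81 = 420.25
D: (76−1)·3.1² = 75·9.61 = 720.75
Numerator = 1190.04; denominator = Σ(nₕ−1) = 156.
s²ₚ = 1190.04/156 = 7.628462... → 7.6285.

7.6285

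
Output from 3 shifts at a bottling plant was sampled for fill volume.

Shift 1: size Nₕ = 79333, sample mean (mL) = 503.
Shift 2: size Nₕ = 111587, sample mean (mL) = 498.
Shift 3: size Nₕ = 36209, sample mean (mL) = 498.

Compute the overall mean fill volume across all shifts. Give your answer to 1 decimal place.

N = 79333 + 111587 + 36209 = 227129.
Weight each subgroup mean by Nₕ/N and sum.
Σ Nₕx̄ₕ = 79333·503 + 111587·498 + 36209·498 = 39904499 + 55570326 + 18032082 = 113506907.
Divide by N: 113506907 / 227129 = 499.746... → 499.7.

499.7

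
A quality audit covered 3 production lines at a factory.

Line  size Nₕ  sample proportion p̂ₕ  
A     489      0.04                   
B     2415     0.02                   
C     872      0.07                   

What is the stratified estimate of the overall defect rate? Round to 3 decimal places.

Wₕ = Nₕ/N with N = 3776: 0.1295, 0.6396, 0.2309.
p̂_st = 0.1295·0.04 + 0.6396·0.02 + 0.2309·0.07 ≈ 0.03414... → 0.034.

0.034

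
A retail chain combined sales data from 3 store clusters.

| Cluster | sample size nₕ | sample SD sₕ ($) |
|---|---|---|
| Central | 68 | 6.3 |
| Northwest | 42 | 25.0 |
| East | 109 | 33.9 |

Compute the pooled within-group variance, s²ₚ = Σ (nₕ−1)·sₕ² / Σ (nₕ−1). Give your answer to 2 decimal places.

Central: (68−1)·6.3² = 67·39.69 = 2659.23
Northwest: (42−1)·25.0² = 41·625 = 25625
East: (109−1)·33.9² = 108·1149.21 = 124114.68
Numerator = 152398.91; denominator = Σ(nₕ−1) = 216.
s²ₚ = 152398.91/216 = 705.5505... → 705.55.

705.55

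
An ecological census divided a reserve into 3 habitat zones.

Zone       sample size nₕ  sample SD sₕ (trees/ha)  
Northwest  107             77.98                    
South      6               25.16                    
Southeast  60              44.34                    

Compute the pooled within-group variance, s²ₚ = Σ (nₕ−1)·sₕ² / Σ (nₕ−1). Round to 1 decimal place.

4492.6

Northwest: (107−1)·77.98² = 106·6080.8804 = 644573.3224
South: (6−1)·25.16² = 5·633.0256 = 3165.128
Southeast: (60−1)·44.34² = 59·1966.0356 = 115996.1004
Numerator = 763734.5508; denominator = Σ(nₕ−1) = 170.
s²ₚ = 763734.5508/170 = 4492.556... → 4492.6.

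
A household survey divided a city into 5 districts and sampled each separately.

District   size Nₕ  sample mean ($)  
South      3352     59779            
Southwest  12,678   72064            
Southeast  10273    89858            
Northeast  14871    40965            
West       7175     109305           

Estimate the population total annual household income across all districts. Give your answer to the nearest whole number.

3430571724

Estimate total by summing Nₕ·x̄ₕ over strata.
3352·59779 + 12678·72064 + 10273·89858 + 14871·40965 + 7175·109305 = 200379208 + 913627392 + 923111234 + 609190515 + 784263375 = 3430571724.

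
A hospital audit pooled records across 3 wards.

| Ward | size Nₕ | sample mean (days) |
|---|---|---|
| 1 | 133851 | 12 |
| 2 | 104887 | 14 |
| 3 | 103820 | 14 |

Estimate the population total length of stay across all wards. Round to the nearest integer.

4528110

1: 133851·12 = 1606212
2: 104887·14 = 1468418
3: 103820·14 = 1453480
τ̂ = Σ Nₕx̄ₕ = 4528110.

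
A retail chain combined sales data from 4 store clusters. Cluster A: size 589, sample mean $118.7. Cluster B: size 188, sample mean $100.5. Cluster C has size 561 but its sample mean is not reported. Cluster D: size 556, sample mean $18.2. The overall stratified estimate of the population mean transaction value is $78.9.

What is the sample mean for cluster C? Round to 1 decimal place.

N = 589 + 188 + 561 + 556 = 1894.
Overall total = μ·N = 78.9·1894 = 149436.6.
Subtract the known strata: 589·118.7 + 188·100.5 + 556·18.2 = 98927.5.
Remaining total for cluster C: 149436.6 − 98927.5 = 50509.1.
Divide by its size: 50509.1 / 561 = 90.034... → 90.0.

90.0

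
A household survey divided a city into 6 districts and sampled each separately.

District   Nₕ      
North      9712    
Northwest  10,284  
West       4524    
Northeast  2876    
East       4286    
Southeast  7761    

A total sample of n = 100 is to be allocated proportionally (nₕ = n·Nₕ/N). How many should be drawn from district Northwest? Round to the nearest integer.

26

Share of district Northwest = 10284/39443 = 0.26073.
Allocate 100 × 0.26073 = 26.073... → 26.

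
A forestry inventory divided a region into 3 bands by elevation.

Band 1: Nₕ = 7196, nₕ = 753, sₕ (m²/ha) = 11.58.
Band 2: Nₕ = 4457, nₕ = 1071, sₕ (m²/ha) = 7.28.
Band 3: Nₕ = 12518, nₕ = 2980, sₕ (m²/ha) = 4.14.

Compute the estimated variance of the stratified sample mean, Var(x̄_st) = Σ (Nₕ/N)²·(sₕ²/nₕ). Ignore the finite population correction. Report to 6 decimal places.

0.019009

N = 24171. Term for each stratum: Wₕ²sₕ²/nₕ.
Var(x̄_st) = 0.015783933 + 0.001682555 + 0.001542642 = 0.019009129 → 0.019009.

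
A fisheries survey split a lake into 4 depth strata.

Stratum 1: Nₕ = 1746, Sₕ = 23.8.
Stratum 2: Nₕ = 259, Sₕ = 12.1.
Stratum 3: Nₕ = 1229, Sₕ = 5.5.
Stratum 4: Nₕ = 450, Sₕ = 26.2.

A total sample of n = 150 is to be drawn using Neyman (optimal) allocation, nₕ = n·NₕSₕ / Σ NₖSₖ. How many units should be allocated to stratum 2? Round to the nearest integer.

7

Σ NₕSₕ = 1746·23.8 + 259·12.1 + 1229·5.5 + 450·26.2 = 63238.2.
Share for 2: 3133.9/63238.2 = 0.04956.
n_2 = 150 × 0.04956 = 7.434... → 7.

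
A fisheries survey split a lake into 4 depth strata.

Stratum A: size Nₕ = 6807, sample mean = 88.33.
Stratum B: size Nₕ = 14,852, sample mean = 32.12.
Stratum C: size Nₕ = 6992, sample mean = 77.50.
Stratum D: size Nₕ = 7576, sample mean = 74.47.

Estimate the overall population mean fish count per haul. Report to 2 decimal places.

N = 36227; weights Wₕ = Nₕ/N = (0.1879, 0.4100, 0.1930, 0.2091).
x̄_st = Σ Wₕ·x̄ₕ = 0.1879·88.33 + 0.4100·32.12 + 0.1930·77.50 + 0.2091·74.47 ≈ 60.2968...
→ 60.30.

60.30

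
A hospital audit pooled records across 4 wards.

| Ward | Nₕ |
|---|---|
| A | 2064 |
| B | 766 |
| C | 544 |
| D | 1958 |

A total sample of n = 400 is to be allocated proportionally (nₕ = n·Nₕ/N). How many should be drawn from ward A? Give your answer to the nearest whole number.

155

Share of ward A = 2064/5332 = 0.38710.
Allocate 400 × 0.38710 = 154.839... → 155.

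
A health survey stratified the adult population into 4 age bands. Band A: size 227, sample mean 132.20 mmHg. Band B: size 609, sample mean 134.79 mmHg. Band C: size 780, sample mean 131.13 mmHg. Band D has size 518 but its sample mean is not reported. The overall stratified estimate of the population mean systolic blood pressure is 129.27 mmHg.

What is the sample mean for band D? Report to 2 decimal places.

Σ Nₕx̄ₕ = N·μ, so 518·x̄_D = 2134·129.27 − (227·132.20 + 609·134.79 + 780·131.13).
= 275862.18 − 214377.91 = 61484.27.
x̄_D = 61484.27 / 518 = 118.6955... → 118.70.

118.70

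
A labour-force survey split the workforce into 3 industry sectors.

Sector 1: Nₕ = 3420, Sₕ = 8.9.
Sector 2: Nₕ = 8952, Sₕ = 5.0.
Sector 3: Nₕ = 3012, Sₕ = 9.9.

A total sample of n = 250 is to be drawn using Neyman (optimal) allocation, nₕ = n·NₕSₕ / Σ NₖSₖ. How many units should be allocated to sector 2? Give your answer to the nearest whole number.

Σ NₕSₕ = 3420·8.9 + 8952·5.0 + 3012·9.9 = 105016.8.
Share for 2: 44760/105016.8 = 0.42622.
n_2 = 250 × 0.42622 = 106.554... → 107.

107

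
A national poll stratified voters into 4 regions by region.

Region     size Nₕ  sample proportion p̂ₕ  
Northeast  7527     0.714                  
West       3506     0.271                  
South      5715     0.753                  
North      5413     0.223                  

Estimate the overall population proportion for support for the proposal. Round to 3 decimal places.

0.534

Wₕ = Nₕ/N with N = 22161: 0.3397, 0.1582, 0.2579, 0.2443.
p̂_st = 0.3397·0.714 + 0.1582·0.271 + 0.2579·0.753 + 0.2443·0.223 ≈ 0.53404... → 0.534.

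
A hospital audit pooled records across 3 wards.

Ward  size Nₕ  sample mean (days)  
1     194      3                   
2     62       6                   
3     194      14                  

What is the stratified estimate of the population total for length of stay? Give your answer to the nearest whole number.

1: 194·3 = 582
2: 62·6 = 372
3: 194·14 = 2716
τ̂ = Σ Nₕx̄ₕ = 3670.

3670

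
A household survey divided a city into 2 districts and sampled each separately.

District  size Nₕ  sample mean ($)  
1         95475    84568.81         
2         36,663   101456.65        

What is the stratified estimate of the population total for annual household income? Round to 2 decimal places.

1: 95475·84568.81 = 8074207134.75
2: 36663·101456.65 = 3719705158.95
τ̂ = Σ Nₕx̄ₕ = 11793912293.70.

11793912293.70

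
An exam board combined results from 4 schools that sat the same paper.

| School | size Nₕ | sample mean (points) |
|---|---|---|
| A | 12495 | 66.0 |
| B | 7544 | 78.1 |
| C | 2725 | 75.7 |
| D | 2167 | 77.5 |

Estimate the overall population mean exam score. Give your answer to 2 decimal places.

71.72

N = 24931; weights Wₕ = Nₕ/N = (0.5012, 0.3026, 0.1093, 0.0869).
x̄_st = Σ Wₕ·x̄ₕ = 0.5012·66.0 + 0.3026·78.1 + 0.1093·75.7 + 0.0869·77.5 ≈ 71.7212...
→ 71.72.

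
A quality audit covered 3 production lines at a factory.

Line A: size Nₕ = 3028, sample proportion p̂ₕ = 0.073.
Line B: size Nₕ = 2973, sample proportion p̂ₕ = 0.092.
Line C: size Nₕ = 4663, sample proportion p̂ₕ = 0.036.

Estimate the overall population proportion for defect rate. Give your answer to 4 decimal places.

0.0621

N = 3028 + 2973 + 4663 = 10664.
Overall proportion = Σ (Nₕ/N)·p̂ₕ.
Σ Nₕp̂ₕ = 221.044 + 273.516 + 167.868 = 662.428.
662.428 / 10664 = 0.062118... → 0.0621.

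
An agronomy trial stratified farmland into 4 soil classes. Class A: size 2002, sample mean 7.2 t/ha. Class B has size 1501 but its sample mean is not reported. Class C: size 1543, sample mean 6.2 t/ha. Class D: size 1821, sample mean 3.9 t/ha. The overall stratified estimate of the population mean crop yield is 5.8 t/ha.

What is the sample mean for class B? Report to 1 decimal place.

N = 2002 + 1501 + 1543 + 1821 = 6867.
Overall total = μ·N = 5.8·6867 = 39828.6.
Subtract the known strata: 2002·7.2 + 1543·6.2 + 1821·3.9 = 31082.9.
Remaining total for class B: 39828.6 − 31082.9 = 8745.7.
Divide by its size: 8745.7 / 1501 = 5.827... → 5.8.

5.8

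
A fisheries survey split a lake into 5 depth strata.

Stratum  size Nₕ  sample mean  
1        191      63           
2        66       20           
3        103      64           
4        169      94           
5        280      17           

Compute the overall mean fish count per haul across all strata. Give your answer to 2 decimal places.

N = 809; weights Wₕ = Nₕ/N = (0.2361, 0.0816, 0.1273, 0.2089, 0.3461).
x̄_st = Σ Wₕ·x̄ₕ = 0.2361·63 + 0.0816·20 + 0.1273·64 + 0.2089·94 + 0.3461·17 ≈ 50.1743...
→ 50.17.

50.17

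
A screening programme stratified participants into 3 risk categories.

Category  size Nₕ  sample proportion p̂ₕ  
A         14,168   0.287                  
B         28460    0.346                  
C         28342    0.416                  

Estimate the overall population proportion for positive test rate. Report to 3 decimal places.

0.362

N = 14168 + 28460 + 28342 = 70970.
Overall proportion = Σ (Nₕ/N)·p̂ₕ.
Σ Nₕp̂ₕ = 4066.216 + 9847.16 + 11790.272 = 25703.648.
25703.648 / 70970 = 0.36218... → 0.362.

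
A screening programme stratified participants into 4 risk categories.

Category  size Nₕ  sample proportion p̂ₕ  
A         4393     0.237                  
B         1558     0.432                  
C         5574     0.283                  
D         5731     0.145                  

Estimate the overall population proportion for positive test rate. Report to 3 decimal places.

N = 4393 + 1558 + 5574 + 5731 = 17256.
Overall proportion = Σ (Nₕ/N)·p̂ₕ.
Σ Nₕp̂ₕ = 1041.141 + 673.056 + 1577.442 + 830.995 = 4122.634.
4122.634 / 17256 = 0.23891... → 0.239.

0.239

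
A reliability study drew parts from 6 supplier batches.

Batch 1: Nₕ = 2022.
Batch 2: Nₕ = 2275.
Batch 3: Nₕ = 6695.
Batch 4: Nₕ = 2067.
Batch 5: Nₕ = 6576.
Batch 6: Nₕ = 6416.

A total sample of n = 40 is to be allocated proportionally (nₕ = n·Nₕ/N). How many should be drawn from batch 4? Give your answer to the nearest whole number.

3

N = 2022 + 2275 + 6695 + 2067 + 6576 + 6416 = 26051.
n_4 = 40·2067/26051 = 3.174... → 3.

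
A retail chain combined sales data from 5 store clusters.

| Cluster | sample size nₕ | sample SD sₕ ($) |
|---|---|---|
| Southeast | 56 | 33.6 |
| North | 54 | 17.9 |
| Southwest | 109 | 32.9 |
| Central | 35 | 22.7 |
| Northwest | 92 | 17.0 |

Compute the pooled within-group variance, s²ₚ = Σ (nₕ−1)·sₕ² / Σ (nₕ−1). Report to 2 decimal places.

703.21

Southeast: (56−1)·33.6² = 55·1128.96 = 62092.8
North: (54−1)·17.9² = 53·320.41 = 16981.73
Southwest: (109−1)·32.9² = 108·1082.41 = 116900.28
Central: (35−1)·22.7² = 34·515.29 = 17519.86
Northwest: (92−1)·17.0² = 91·289 = 26299
Numerator = 239793.67; denominator = Σ(nₕ−1) = 341.
s²ₚ = 239793.67/341 = 703.2072... → 703.21.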